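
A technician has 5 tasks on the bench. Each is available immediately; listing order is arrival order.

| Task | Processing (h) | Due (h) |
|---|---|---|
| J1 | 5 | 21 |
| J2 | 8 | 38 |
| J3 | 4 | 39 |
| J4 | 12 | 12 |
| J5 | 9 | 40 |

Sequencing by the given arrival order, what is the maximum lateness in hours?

17

FIFO (arrival order): J1 J2 J3 J4 J5.
J1: 0→5, due 21, lateness -16
J2: 5→13, due 38, lateness -25
J3: 13→17, due 39, lateness -22
J4: 17→29, due 12, lateness 17
J5: 29→38, due 40, lateness -2
Maximum = 17.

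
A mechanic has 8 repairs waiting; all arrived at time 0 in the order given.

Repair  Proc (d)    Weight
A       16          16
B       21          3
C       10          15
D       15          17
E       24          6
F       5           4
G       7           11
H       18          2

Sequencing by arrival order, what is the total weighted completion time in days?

FIFO (arrival order): A B C D E F G H.
A: finishes 16, weight 16, w·C = 256
B: finishes 37, weight 3, w·C = 111
C: finishes 47, weight 15, w·C = 705
D: finishes 62, weight 17, w·C = 1054
E: finishes 86, weight 6, w·C = 516
F: finishes 91, weight 4, w·C = 364
G: finishes 98, weight 11, w·C = 1078
H: finishes 116, weight 2, w·C = 232
Sum = 256+111+705+1054+516+364+1078+232 = 4316.

4316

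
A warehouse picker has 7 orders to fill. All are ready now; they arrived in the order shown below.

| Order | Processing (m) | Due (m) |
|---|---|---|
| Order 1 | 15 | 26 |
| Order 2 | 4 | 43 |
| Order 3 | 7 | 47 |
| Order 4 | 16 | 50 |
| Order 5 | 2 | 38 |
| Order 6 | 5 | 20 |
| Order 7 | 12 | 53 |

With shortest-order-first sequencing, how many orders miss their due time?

SPT (increasing processing time): Order 5 Order 2 Order 6 Order 3 Order 7 Order 1 Order 4.
Order 5: 0→2, due 38, tardiness 0
Order 2: 2→6, due 43, tardiness 0
Order 6: 6→11, due 20, tardiness 0
Order 3: 11→18, due 47, tardiness 0
Order 7: 18→30, due 53, tardiness 0
Order 1: 30→45, due 26, tardiness 19
Order 4: 45→61, due 50, tardiness 11
Late orders: 2.

2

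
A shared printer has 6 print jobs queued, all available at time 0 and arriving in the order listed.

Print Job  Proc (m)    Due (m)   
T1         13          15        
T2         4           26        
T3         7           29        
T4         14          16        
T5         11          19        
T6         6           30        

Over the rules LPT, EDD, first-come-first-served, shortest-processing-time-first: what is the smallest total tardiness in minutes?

LPT (decreasing processing time): T4 T1 T5 T3 T6 T2.
T4: 0→14, due 16, tardiness 0
T1: 14→27, due 15, tardiness 12
T5: 27→38, due 19, tardiness 19
T3: 38→45, due 29, tardiness 16
T6: 45→51, due 30, tardiness 21
T2: 51→55, due 26, tardiness 29
Sum = 0+12+19+16+21+29 = 97.
EDD (increasing due date): T1 T4 T5 T2 T3 T6.
T1: 0→13, due 15, tardiness 0
T4: 13→27, due 16, tardiness 11
T5: 27→38, due 19, tardiness 19
T2: 38→42, due 26, tardiness 16
T3: 42→49, due 29, tardiness 20
T6: 49→55, due 30, tardiness 25
Sum = 0+11+19+16+20+25 = 91.
FIFO (arrival order): T1 T2 T3 T4 T5 T6.
T1: 0→13, due 15, tardiness 0
T2: 13→17, due 26, tardiness 0
T3: 17→24, due 29, tardiness 0
T4: 24→38, due 16, tardiness 22
T5: 38→49, due 19, tardiness 30
T6: 49→55, due 30, tardiness 25
Sum = 0+0+0+22+30+25 = 77.
SPT (increasing processing time): T2 T6 T3 T5 T1 T4.
T2: 0→4, due 26, tardiness 0
T6: 4→10, due 30, tardiness 0
T3: 10→17, due 29, tardiness 0
T5: 17→28, due 19, tardiness 9
T1: 28→41, due 15, tardiness 26
T4: 41→55, due 16, tardiness 39
Sum = 0+0+0+9+26+39 = 74.
LPT 97, EDD 91, FIFO 77, SPT 74 → minimum 74.

74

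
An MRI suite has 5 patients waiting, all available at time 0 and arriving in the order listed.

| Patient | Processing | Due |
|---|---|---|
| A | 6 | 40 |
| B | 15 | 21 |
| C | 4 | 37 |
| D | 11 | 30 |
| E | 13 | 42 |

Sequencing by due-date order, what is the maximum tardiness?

7

EDD (increasing due date): B D C A E.
B: 0→15, due 21, tardiness 0
D: 15→26, due 30, tardiness 0
C: 26→30, due 37, tardiness 0
A: 30→36, due 40, tardiness 0
E: 36→49, due 42, tardiness 7
Maximum = 7.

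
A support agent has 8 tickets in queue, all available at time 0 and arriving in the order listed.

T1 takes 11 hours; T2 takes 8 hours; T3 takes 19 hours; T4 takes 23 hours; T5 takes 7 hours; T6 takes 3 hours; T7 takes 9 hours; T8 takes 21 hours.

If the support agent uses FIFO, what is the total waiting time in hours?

348

FIFO (arrival order): T1 T2 T3 T4 T5 T6 T7 T8.
T1: waits 0, runs 0→11
T2: waits 11, runs 11→19
T3: waits 19, runs 19→38
T4: waits 38, runs 38→61
T5: waits 61, runs 61→68
T6: waits 68, runs 68→71
T7: waits 71, runs 71→80
T8: waits 80, runs 80→101
Sum = 0+11+19+38+61+68+71+80 = 348.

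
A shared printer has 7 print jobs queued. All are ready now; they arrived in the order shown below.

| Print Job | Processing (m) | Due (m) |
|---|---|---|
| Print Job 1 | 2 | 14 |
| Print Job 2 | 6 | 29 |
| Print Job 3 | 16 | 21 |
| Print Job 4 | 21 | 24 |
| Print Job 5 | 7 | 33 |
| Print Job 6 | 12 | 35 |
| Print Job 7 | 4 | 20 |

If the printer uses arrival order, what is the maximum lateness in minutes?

FIFO (arrival order): Print Job 1 Print Job 2 Print Job 3 Print Job 4 Print Job 5 Print Job 6 Print Job 7.
Print Job 1: 0→2, due 14, lateness -12
Print Job 2: 2→8, due 29, lateness -21
Print Job 3: 8→24, due 21, lateness 3
Print Job 4: 24→45, due 24, lateness 21
Print Job 5: 45→52, due 33, lateness 19
Print Job 6: 52→64, due 35, lateness 29
Print Job 7: 64→68, due 20, lateness 48
Maximum = 48.

48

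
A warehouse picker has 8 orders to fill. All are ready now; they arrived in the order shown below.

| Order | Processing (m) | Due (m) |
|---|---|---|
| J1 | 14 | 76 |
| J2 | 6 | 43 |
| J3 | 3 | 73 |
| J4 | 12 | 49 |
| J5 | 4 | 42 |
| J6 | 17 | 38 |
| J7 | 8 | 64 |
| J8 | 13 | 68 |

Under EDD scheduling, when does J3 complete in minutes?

EDD (increasing due date): J6 J5 J2 J4 J7 J8 J3 J1.
J6: 0→17
J5: 17→21
J2: 21→27
J4: 27→39
J7: 39→47
J8: 47→60
J3: 60→63

63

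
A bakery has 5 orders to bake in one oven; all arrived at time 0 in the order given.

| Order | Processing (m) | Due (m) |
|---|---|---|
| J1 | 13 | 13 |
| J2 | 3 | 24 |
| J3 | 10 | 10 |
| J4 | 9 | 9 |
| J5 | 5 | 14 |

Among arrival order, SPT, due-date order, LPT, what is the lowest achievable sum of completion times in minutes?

95

FIFO (arrival order): J1 J2 J3 J4 J5.
J1: 0→13
J2: 13→16
J3: 16→26
J4: 26→35
J5: 35→40
Sum = 13+16+26+35+40 = 130.
SPT (increasing processing time): J2 J5 J4 J3 J1.
J2: 0→3
J5: 3→8
J4: 8→17
J3: 17→27
J1: 27→40
Sum = 3+8+17+27+40 = 95.
EDD (increasing due date): J4 J3 J1 J5 J2.
J4: 0→9
J3: 9→19
J1: 19→32
J5: 32→37
J2: 37→40
Sum = 9+19+32+37+40 = 137.
LPT (decreasing processing time): J1 J3 J4 J5 J2.
J1: 0→13
J3: 13→23
J4: 23→32
J5: 32→37
J2: 37→40
Sum = 13+23+32+37+40 = 145.
FIFO 130, SPT 95, EDD 137, LPT 145 → minimum 95.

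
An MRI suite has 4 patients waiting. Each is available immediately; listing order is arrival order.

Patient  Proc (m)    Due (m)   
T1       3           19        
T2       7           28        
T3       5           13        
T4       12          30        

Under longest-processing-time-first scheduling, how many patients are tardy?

LPT (decreasing processing time): T4 T2 T3 T1.
T4: 0→12, due 30, tardiness 0
T2: 12→19, due 28, tardiness 0
T3: 19→24, due 13, tardiness 11
T1: 24→27, due 19, tardiness 8
Late patients: 2.

2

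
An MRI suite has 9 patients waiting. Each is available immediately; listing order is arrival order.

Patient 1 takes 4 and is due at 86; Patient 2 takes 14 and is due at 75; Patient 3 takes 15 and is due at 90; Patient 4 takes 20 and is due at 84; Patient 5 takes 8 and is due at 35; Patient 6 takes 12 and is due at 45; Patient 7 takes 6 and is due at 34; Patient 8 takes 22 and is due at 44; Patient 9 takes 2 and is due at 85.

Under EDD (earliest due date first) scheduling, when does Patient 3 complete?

103

EDD (increasing due date): Patient 7 Patient 5 Patient 8 Patient 6 Patient 2 Patient 4 Patient 9 Patient 1 Patient 3.
Patient 7: 0→6
Patient 5: 6→14
Patient 8: 14→36
Patient 6: 36→48
Patient 2: 48→62
Patient 4: 62→82
Patient 9: 82→84
Patient 1: 84→88
Patient 3: 88→103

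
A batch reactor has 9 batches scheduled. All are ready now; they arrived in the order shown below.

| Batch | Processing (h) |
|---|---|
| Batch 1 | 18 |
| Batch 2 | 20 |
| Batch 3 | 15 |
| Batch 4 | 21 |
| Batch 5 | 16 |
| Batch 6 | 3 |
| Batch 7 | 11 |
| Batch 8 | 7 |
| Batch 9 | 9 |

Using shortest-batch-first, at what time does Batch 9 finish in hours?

SPT (increasing processing time): Batch 6 Batch 8 Batch 9 Batch 7 Batch 3 Batch 5 Batch 1 Batch 2 Batch 4.
Batch 6: 0→3
Batch 8: 3→10
Batch 9: 10→19

19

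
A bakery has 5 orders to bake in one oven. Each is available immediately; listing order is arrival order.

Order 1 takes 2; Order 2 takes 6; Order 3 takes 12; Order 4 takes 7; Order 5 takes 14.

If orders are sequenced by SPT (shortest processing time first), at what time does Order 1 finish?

SPT (increasing processing time): Order 1 Order 2 Order 4 Order 3 Order 5.
Order 1: 0→2

2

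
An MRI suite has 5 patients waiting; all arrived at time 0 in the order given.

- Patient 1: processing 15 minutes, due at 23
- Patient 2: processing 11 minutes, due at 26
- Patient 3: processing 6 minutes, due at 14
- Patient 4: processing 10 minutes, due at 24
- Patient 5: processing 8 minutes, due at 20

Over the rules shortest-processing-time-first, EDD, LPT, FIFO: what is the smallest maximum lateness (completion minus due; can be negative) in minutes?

24

SPT (increasing processing time): Patient 3 Patient 5 Patient 4 Patient 2 Patient 1.
Patient 3: 0→6, due 14, lateness -8
Patient 5: 6→14, due 20, lateness -6
Patient 4: 14→24, due 24, lateness 0
Patient 2: 24→35, due 26, lateness 9
Patient 1: 35→50, due 23, lateness 27
Maximum = 27.
EDD (increasing due date): Patient 3 Patient 5 Patient 1 Patient 4 Patient 2.
Patient 3: 0→6, due 14, lateness -8
Patient 5: 6→14, due 20, lateness -6
Patient 1: 14→29, due 23, lateness 6
Patient 4: 29→39, due 24, lateness 15
Patient 2: 39→50, due 26, lateness 24
Maximum = 24.
LPT (decreasing processing time): Patient 1 Patient 2 Patient 4 Patient 5 Patient 3.
Patient 1: 0→15, due 23, lateness -8
Patient 2: 15→26, due 26, lateness 0
Patient 4: 26→36, due 24, lateness 12
Patient 5: 36→44, due 20, lateness 24
Patient 3: 44→50, due 14, lateness 36
Maximum = 36.
FIFO (arrival order): Patient 1 Patient 2 Patient 3 Patient 4 Patient 5.
Patient 1: 0→15, due 23, lateness -8
Patient 2: 15→26, due 26, lateness 0
Patient 3: 26→32, due 14, lateness 18
Patient 4: 32→42, due 24, lateness 18
Patient 5: 42→50, due 20, lateness 30
Maximum = 30.
SPT 27, EDD 24, LPT 36, FIFO 30 → minimum 24.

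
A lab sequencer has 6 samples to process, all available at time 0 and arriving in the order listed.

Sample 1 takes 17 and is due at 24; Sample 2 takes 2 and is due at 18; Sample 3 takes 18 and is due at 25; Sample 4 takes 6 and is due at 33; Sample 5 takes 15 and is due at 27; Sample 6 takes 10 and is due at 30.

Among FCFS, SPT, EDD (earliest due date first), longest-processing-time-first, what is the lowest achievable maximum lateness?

FIFO (arrival order): Sample 1 Sample 2 Sample 3 Sample 4 Sample 5 Sample 6.
Sample 1: 0→17, due 24, lateness -7
Sample 2: 17→19, due 18, lateness 1
Sample 3: 19→37, due 25, lateness 12
Sample 4: 37→43, due 33, lateness 10
Sample 5: 43→58, due 27, lateness 31
Sample 6: 58→68, due 30, lateness 38
Maximum = 38.
SPT (increasing processing time): Sample 2 Sample 4 Sample 6 Sample 5 Sample 1 Sample 3.
Sample 2: 0→2, due 18, lateness -16
Sample 4: 2→8, due 33, lateness -25
Sample 6: 8→18, due 30, lateness -12
Sample 5: 18→33, due 27, lateness 6
Sample 1: 33→50, due 24, lateness 26
Sample 3: 50→68, due 25, lateness 43
Maximum = 43.
EDD (increasing due date): Sample 2 Sample 1 Sample 3 Sample 5 Sample 6 Sample 4.
Sample 2: 0→2, due 18, lateness -16
Sample 1: 2→19, due 24, lateness -5
Sample 3: 19→37, due 25, lateness 12
Sample 5: 37→52, due 27, lateness 25
Sample 6: 52→62, due 30, lateness 32
Sample 4: 62→68, due 33, lateness 35
Maximum = 35.
LPT (decreasing processing time): Sample 3 Sample 1 Sample 5 Sample 6 Sample 4 Sample 2.
Sample 3: 0→18, due 25, lateness -7
Sample 1: 18→35, due 24, lateness 11
Sample 5: 35→50, due 27, lateness 23
Sample 6: 50→60, due 30, lateness 30
Sample 4: 60→66, due 33, lateness 33
Sample 2: 66→68, due 18, lateness 50
Maximum = 50.
FIFO 38, SPT 43, EDD 35, LPT 50 → minimum 35.

35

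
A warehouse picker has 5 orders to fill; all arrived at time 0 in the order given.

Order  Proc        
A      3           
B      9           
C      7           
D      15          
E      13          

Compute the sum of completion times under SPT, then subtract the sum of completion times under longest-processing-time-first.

-60

SPT (increasing processing time): A C B E D.
A: 0→3
C: 3→10
B: 10→19
E: 19→32
D: 32→47
Sum = 3+10+19+32+47 = 111.
LPT (decreasing processing time): D E B C A.
D: 0→15
E: 15→28
B: 28→37
C: 37→44
A: 44→47
Sum = 15+28+37+44+47 = 171.
Difference = 111 − 171 = -60.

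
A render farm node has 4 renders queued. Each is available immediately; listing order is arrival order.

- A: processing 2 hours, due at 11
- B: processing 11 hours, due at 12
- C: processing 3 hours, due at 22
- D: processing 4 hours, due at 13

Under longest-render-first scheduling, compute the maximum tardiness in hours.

9

LPT (decreasing processing time): B D C A.
B: 0→11, due 12, tardiness 0
D: 11→15, due 13, tardiness 2
C: 15→18, due 22, tardiness 0
A: 18→20, due 11, tardiness 9
Maximum = 9.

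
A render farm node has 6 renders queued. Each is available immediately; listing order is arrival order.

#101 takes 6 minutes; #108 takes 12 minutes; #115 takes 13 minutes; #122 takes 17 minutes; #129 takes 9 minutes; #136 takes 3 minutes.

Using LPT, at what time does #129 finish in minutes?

LPT (decreasing processing time): #122 #115 #108 #129 #101 #136.
#122: 0→17
#115: 17→30
#108: 30→42
#129: 42→51

51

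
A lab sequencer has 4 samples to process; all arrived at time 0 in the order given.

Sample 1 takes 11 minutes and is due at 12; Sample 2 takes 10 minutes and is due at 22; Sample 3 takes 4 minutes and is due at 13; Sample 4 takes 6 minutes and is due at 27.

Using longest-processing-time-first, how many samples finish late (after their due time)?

1

LPT (decreasing processing time): Sample 1 Sample 2 Sample 4 Sample 3.
Sample 1: 0→11, due 12, tardiness 0
Sample 2: 11→21, due 22, tardiness 0
Sample 4: 21→27, due 27, tardiness 0
Sample 3: 27→31, due 13, tardiness 18
Late samples: 1.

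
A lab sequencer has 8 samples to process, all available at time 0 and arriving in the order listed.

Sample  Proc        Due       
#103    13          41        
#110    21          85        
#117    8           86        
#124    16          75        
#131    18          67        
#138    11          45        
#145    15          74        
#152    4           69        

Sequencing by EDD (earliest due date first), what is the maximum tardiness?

EDD (increasing due date): #103 #138 #131 #152 #145 #124 #110 #117.
#103: 0→13, due 41, tardiness 0
#138: 13→24, due 45, tardiness 0
#131: 24→42, due 67, tardiness 0
#152: 42→46, due 69, tardiness 0
#145: 46→61, due 74, tardiness 0
#124: 61→77, due 75, tardiness 2
#110: 77→98, due 85, tardiness 13
#117: 98→106, due 86, tardiness 20
Maximum = 20.

20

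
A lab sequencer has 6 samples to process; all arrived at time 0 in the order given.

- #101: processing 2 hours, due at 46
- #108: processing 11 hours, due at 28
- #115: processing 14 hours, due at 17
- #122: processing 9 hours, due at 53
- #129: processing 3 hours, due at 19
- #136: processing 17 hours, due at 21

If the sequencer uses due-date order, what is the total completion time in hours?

EDD (increasing due date): #115 #129 #136 #108 #101 #122.
#115: 0→14
#129: 14→17
#136: 17→34
#108: 34→45
#101: 45→47
#122: 47→56
Sum = 14+17+34+45+47+56 = 213.

213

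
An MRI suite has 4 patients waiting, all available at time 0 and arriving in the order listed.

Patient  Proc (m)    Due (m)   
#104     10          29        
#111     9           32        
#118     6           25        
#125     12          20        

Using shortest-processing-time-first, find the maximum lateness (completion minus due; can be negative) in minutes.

SPT (increasing processing time): #118 #111 #104 #125.
#118: 0→6, due 25, lateness -19
#111: 6→15, due 32, lateness -17
#104: 15→25, due 29, lateness -4
#125: 25→37, due 20, lateness 17
Maximum = 17.

17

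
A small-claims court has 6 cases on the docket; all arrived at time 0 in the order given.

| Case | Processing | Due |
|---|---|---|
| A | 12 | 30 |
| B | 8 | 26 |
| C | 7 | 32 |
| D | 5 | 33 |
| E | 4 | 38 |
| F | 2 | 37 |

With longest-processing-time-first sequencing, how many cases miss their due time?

1

LPT (decreasing processing time): A B C D E F.
A: 0→12, due 30, tardiness 0
B: 12→20, due 26, tardiness 0
C: 20→27, due 32, tardiness 0
D: 27→32, due 33, tardiness 0
E: 32→36, due 38, tardiness 0
F: 36→38, due 37, tardiness 1
Late cases: 1.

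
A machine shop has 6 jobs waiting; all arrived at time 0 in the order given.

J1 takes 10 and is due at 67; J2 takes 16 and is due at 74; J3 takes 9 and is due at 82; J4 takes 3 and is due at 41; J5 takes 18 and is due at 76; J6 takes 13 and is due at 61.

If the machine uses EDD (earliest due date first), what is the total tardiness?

0

EDD (increasing due date): J4 J6 J1 J2 J5 J3.
J4: 0→3, due 41, tardiness 0
J6: 3→16, due 61, tardiness 0
J1: 16→26, due 67, tardiness 0
J2: 26→42, due 74, tardiness 0
J5: 42→60, due 76, tardiness 0
J3: 60→69, due 82, tardiness 0
Sum = 0+0+0+0+0+0 = 0.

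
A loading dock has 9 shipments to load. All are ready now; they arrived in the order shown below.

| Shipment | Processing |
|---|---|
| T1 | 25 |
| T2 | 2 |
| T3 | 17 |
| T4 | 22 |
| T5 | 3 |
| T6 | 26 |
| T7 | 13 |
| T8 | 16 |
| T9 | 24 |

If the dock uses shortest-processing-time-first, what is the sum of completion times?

550

SPT (increasing processing time): T2 T5 T7 T8 T3 T4 T9 T1 T6.
T2: 0→2
T5: 2→5
T7: 5→18
T8: 18→34
T3: 34→51
T4: 51→73
T9: 73→97
T1: 97→122
T6: 122→148
Sum = 2+5+18+34+51+73+97+122+148 = 550.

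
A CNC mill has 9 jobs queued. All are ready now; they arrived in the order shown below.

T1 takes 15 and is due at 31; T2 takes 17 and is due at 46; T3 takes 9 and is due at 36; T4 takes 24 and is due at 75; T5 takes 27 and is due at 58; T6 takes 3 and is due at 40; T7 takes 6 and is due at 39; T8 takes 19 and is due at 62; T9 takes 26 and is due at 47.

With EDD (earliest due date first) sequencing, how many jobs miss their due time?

EDD (increasing due date): T1 T3 T7 T6 T2 T9 T5 T8 T4.
T1: 0→15, due 31, tardiness 0
T3: 15→24, due 36, tardiness 0
T7: 24→30, due 39, tardiness 0
T6: 30→33, due 40, tardiness 0
T2: 33→50, due 46, tardiness 4
T9: 50→76, due 47, tardiness 29
T5: 76→103, due 58, tardiness 45
T8: 103→122, due 62, tardiness 60
T4: 122→146, due 75, tardiness 71
Late jobs: 5.

5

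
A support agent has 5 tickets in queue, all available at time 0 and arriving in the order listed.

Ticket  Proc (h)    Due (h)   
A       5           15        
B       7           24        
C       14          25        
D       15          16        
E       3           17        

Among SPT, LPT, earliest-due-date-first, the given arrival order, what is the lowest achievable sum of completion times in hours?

SPT (increasing processing time): E A B C D.
E: 0→3
A: 3→8
B: 8→15
C: 15→29
D: 29→44
Sum = 3+8+15+29+44 = 99.
LPT (decreasing processing time): D C B A E.
D: 0→15
C: 15→29
B: 29→36
A: 36→41
E: 41→44
Sum = 15+29+36+41+44 = 165.
EDD (increasing due date): A D E B C.
A: 0→5
D: 5→20
E: 20→23
B: 23→30
C: 30→44
Sum = 5+20+23+30+44 = 122.
FIFO (arrival order): A B C D E.
A: 0→5
B: 5→12
C: 12→26
D: 26→41
E: 41→44
Sum = 5+12+26+41+44 = 128.
SPT 99, LPT 165, EDD 122, FIFO 128 → minimum 99.

99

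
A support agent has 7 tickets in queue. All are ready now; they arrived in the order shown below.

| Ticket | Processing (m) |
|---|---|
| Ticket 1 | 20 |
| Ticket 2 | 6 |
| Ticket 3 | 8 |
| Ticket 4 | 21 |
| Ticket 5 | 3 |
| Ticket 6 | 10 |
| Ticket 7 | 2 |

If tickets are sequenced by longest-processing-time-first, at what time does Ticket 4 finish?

21

LPT (decreasing processing time): Ticket 4 Ticket 1 Ticket 6 Ticket 3 Ticket 2 Ticket 5 Ticket 7.
Ticket 4: 0→21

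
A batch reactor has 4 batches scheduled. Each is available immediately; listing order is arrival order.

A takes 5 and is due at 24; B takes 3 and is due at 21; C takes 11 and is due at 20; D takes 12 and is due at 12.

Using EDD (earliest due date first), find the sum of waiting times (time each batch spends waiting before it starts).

61

EDD (increasing due date): D C B A.
D: waits 0, runs 0→12
C: waits 12, runs 12→23
B: waits 23, runs 23→26
A: waits 26, runs 26→31
Sum = 0+12+23+26 = 61.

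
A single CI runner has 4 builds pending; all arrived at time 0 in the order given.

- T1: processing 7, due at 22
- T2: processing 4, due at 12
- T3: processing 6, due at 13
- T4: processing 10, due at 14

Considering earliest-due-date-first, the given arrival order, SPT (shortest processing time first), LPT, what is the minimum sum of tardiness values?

EDD (increasing due date): T2 T3 T4 T1.
T2: 0→4, due 12, tardiness 0
T3: 4→10, due 13, tardiness 0
T4: 10→20, due 14, tardiness 6
T1: 20→27, due 22, tardiness 5
Sum = 0+0+6+5 = 11.
FIFO (arrival order): T1 T2 T3 T4.
T1: 0→7, due 22, tardiness 0
T2: 7→11, due 12, tardiness 0
T3: 11→17, due 13, tardiness 4
T4: 17→27, due 14, tardiness 13
Sum = 0+0+4+13 = 17.
SPT (increasing processing time): T2 T3 T1 T4.
T2: 0→4, due 12, tardiness 0
T3: 4→10, due 13, tardiness 0
T1: 10→17, due 22, tardiness 0
T4: 17→27, due 14, tardiness 13
Sum = 0+0+0+13 = 13.
LPT (decreasing processing time): T4 T1 T3 T2.
T4: 0→10, due 14, tardiness 0
T1: 10→17, due 22, tardiness 0
T3: 17→23, due 13, tardiness 10
T2: 23→27, due 12, tardiness 15
Sum = 0+0+10+15 = 25.
EDD 11, FIFO 17, SPT 13, LPT 25 → minimum 11.

11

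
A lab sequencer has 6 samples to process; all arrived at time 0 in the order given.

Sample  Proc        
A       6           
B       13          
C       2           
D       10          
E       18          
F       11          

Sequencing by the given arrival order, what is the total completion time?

186

FIFO (arrival order): A B C D E F.
A: 0→6
B: 6→19
C: 19→21
D: 21→31
E: 31→49
F: 49→60
Sum = 6+19+21+31+49+60 = 186.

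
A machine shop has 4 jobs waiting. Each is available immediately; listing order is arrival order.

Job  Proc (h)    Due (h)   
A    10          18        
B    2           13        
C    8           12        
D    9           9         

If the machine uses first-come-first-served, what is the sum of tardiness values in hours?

FIFO (arrival order): A B C D.
A: 0→10, due 18, tardiness 0
B: 10→12, due 13, tardiness 0
C: 12→20, due 12, tardiness 8
D: 20→29, due 9, tardiness 20
Sum = 0+0+8+20 = 28.

28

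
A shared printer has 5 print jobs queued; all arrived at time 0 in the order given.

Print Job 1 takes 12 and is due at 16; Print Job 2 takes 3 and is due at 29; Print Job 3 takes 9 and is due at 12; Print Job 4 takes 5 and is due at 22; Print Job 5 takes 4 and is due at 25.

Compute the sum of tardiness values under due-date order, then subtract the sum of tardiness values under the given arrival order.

EDD (increasing due date): Print Job 3 Print Job 1 Print Job 4 Print Job 5 Print Job 2.
Print Job 3: 0→9, due 12, tardiness 0
Print Job 1: 9→21, due 16, tardiness 5
Print Job 4: 21→26, due 22, tardiness 4
Print Job 5: 26→30, due 25, tardiness 5
Print Job 2: 30→33, due 29, tardiness 4
Sum = 0+5+4+5+4 = 18.
FIFO (arrival order): Print Job 1 Print Job 2 Print Job 3 Print Job 4 Print Job 5.
Print Job 1: 0→12, due 16, tardiness 0
Print Job 2: 12→15, due 29, tardiness 0
Print Job 3: 15→24, due 12, tardiness 12
Print Job 4: 24→29, due 22, tardiness 7
Print Job 5: 29→33, due 25, tardiness 8
Sum = 0+0+12+7+8 = 27.
Difference = 18 − 27 = -9.

-9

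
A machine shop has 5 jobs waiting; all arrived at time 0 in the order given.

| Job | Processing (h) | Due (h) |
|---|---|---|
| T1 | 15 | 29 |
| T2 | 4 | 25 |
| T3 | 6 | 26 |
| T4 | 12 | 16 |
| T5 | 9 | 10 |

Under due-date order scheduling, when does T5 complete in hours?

9

EDD (increasing due date): T5 T4 T2 T3 T1.
T5: 0→9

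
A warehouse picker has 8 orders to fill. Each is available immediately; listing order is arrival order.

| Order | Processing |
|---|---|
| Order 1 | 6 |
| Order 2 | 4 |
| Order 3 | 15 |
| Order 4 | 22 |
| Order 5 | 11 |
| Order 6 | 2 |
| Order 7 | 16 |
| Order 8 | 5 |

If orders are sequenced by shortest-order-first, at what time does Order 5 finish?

28

SPT (increasing processing time): Order 6 Order 2 Order 8 Order 1 Order 5 Order 3 Order 7 Order 4.
Order 6: 0→2
Order 2: 2→6
Order 8: 6→11
Order 1: 11→17
Order 5: 17→28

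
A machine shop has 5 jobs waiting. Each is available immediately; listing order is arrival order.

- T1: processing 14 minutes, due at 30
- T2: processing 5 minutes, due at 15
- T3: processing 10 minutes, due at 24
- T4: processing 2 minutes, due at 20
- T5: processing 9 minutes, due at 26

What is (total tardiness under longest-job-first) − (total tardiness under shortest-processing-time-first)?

LPT (decreasing processing time): T1 T3 T5 T2 T4.
T1: 0→14, due 30, tardiness 0
T3: 14→24, due 24, tardiness 0
T5: 24→33, due 26, tardiness 7
T2: 33→38, due 15, tardiness 23
T4: 38→40, due 20, tardiness 20
Sum = 0+0+7+23+20 = 50.
SPT (increasing processing time): T4 T2 T5 T3 T1.
T4: 0→2, due 20, tardiness 0
T2: 2→7, due 15, tardiness 0
T5: 7→16, due 26, tardiness 0
T3: 16→26, due 24, tardiness 2
T1: 26→40, due 30, tardiness 10
Sum = 0+0+0+2+10 = 12.
Difference = 50 − 12 = 38.

38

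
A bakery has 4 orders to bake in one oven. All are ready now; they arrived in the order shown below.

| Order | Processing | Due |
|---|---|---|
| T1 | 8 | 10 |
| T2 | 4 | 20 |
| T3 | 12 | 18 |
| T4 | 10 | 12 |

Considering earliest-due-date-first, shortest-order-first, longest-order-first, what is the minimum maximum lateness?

EDD (increasing due date): T1 T4 T3 T2.
T1: 0→8, due 10, lateness -2
T4: 8→18, due 12, lateness 6
T3: 18→30, due 18, lateness 12
T2: 30→34, due 20, lateness 14
Maximum = 14.
SPT (increasing processing time): T2 T1 T4 T3.
T2: 0→4, due 20, lateness -16
T1: 4→12, due 10, lateness 2
T4: 12→22, due 12, lateness 10
T3: 22→34, due 18, lateness 16
Maximum = 16.
LPT (decreasing processing time): T3 T4 T1 T2.
T3: 0→12, due 18, lateness -6
T4: 12→22, due 12, lateness 10
T1: 22→30, due 10, lateness 20
T2: 30→34, due 20, lateness 14
Maximum = 20.
EDD 14, SPT 16, LPT 20 → minimum 14.

14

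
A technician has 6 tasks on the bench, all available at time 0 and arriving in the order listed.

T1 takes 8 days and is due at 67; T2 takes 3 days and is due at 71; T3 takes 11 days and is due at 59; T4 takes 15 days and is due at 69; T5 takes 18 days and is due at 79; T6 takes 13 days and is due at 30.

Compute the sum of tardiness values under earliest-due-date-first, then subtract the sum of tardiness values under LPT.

EDD (increasing due date): T6 T3 T1 T4 T2 T5.
T6: 0→13, due 30, tardiness 0
T3: 13→24, due 59, tardiness 0
T1: 24→32, due 67, tardiness 0
T4: 32→47, due 69, tardiness 0
T2: 47→50, due 71, tardiness 0
T5: 50→68, due 79, tardiness 0
Sum = 0+0+0+0+0+0 = 0.
LPT (decreasing processing time): T5 T4 T6 T3 T1 T2.
T5: 0→18, due 79, tardiness 0
T4: 18→33, due 69, tardiness 0
T6: 33→46, due 30, tardiness 16
T3: 46→57, due 59, tardiness 0
T1: 57→65, due 67, tardiness 0
T2: 65→68, due 71, tardiness 0
Sum = 0+0+16+0+0+0 = 16.
Difference = 0 − 16 = -16.

-16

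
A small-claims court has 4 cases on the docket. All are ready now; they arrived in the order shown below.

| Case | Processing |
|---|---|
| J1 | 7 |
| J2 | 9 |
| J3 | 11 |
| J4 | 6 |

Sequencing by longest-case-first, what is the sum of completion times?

91

LPT (decreasing processing time): J3 J2 J1 J4.
J3: 0→11
J2: 11→20
J1: 20→27
J4: 27→33
Sum = 11+20+27+33 = 91.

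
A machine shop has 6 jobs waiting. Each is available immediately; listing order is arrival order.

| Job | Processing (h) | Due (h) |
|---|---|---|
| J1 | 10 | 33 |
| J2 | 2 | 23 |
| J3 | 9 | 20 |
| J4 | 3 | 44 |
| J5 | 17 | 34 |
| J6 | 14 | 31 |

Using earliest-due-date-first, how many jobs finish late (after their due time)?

EDD (increasing due date): J3 J2 J6 J1 J5 J4.
J3: 0→9, due 20, tardiness 0
J2: 9→11, due 23, tardiness 0
J6: 11→25, due 31, tardiness 0
J1: 25→35, due 33, tardiness 2
J5: 35→52, due 34, tardiness 18
J4: 52→55, due 44, tardiness 11
Late jobs: 3.

3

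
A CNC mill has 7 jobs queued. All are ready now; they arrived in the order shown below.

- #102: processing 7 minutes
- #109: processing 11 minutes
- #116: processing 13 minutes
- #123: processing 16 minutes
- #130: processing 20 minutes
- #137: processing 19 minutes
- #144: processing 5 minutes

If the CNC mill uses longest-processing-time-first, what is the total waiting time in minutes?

347

LPT (decreasing processing time): #130 #137 #123 #116 #109 #102 #144.
#130: waits 0, runs 0→20
#137: waits 20, runs 20→39
#123: waits 39, runs 39→55
#116: waits 55, runs 55→68
#109: waits 68, runs 68→79
#102: waits 79, runs 79→86
#144: waits 86, runs 86→91
Sum = 0+20+39+55+68+79+86 = 347.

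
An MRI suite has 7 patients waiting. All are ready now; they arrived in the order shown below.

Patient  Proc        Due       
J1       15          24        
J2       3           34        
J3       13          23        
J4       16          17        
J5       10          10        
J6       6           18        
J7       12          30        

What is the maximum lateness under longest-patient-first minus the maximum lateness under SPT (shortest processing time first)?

LPT (decreasing processing time): J4 J1 J3 J7 J5 J6 J2.
J4: 0→16, due 17, lateness -1
J1: 16→31, due 24, lateness 7
J3: 31→44, due 23, lateness 21
J7: 44→56, due 30, lateness 26
J5: 56→66, due 10, lateness 56
J6: 66→72, due 18, lateness 54
J2: 72→75, due 34, lateness 41
Maximum = 56.
SPT (increasing processing time): J2 J6 J5 J7 J3 J1 J4.
J2: 0→3, due 34, lateness -31
J6: 3→9, due 18, lateness -9
J5: 9→19, due 10, lateness 9
J7: 19→31, due 30, lateness 1
J3: 31→44, due 23, lateness 21
J1: 44→59, due 24, lateness 35
J4: 59→75, due 17, lateness 58
Maximum = 58.
Difference = 56 − 58 = -2.

-2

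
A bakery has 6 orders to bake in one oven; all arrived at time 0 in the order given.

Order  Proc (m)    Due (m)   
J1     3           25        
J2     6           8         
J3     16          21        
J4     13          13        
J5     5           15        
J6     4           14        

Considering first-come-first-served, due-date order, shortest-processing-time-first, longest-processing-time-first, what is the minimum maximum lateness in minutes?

FIFO (arrival order): J1 J2 J3 J4 J5 J6.
J1: 0→3, due 25, lateness -22
J2: 3→9, due 8, lateness 1
J3: 9→25, due 21, lateness 4
J4: 25→38, due 13, lateness 25
J5: 38→43, due 15, lateness 28
J6: 43→47, due 14, lateness 33
Maximum = 33.
EDD (increasing due date): J2 J4 J6 J5 J3 J1.
J2: 0→6, due 8, lateness -2
J4: 6→19, due 13, lateness 6
J6: 19→23, due 14, lateness 9
J5: 23→28, due 15, lateness 13
J3: 28→44, due 21, lateness 23
J1: 44→47, due 25, lateness 22
Maximum = 23.
SPT (increasing processing time): J1 J6 J5 J2 J4 J3.
J1: 0→3, due 25, lateness -22
J6: 3→7, due 14, lateness -7
J5: 7→12, due 15, lateness -3
J2: 12→18, due 8, lateness 10
J4: 18→31, due 13, lateness 18
J3: 31→47, due 21, lateness 26
Maximum = 26.
LPT (decreasing processing time): J3 J4 J2 J5 J6 J1.
J3: 0→16, due 21, lateness -5
J4: 16→29, due 13, lateness 16
J2: 29→35, due 8, lateness 27
J5: 35→40, due 15, lateness 25
J6: 40→44, due 14, lateness 30
J1: 44→47, due 25, lateness 22
Maximum = 30.
FIFO 33, EDD 23, SPT 26, LPT 30 → minimum 23.

23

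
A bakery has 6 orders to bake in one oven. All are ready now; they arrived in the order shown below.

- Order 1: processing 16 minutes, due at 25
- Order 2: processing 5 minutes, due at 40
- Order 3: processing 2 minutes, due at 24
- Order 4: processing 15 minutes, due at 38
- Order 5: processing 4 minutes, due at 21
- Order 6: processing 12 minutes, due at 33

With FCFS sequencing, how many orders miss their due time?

2

FIFO (arrival order): Order 1 Order 2 Order 3 Order 4 Order 5 Order 6.
Order 1: 0→16, due 25, tardiness 0
Order 2: 16→21, due 40, tardiness 0
Order 3: 21→23, due 24, tardiness 0
Order 4: 23→38, due 38, tardiness 0
Order 5: 38→42, due 21, tardiness 21
Order 6: 42→54, due 33, tardiness 21
Late orders: 2.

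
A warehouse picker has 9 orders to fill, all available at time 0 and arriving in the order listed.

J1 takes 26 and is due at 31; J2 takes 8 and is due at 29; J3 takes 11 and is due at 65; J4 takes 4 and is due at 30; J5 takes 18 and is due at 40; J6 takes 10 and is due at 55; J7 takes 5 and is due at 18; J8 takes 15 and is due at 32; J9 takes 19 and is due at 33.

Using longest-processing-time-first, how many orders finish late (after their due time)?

8

LPT (decreasing processing time): J1 J9 J5 J8 J3 J6 J2 J7 J4.
J1: 0→26, due 31, tardiness 0
J9: 26→45, due 33, tardiness 12
J5: 45→63, due 40, tardiness 23
J8: 63→78, due 32, tardiness 46
J3: 78→89, due 65, tardiness 24
J6: 89→99, due 55, tardiness 44
J2: 99→107, due 29, tardiness 78
J7: 107→112, due 18, tardiness 94
J4: 112→116, due 30, tardiness 86
Late orders: 8.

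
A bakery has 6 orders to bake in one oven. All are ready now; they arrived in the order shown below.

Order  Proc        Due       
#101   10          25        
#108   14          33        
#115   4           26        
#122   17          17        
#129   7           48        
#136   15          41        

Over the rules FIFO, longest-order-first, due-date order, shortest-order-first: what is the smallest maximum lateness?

19

FIFO (arrival order): #101 #108 #115 #122 #129 #136.
#101: 0→10, due 25, lateness -15
#108: 10→24, due 33, lateness -9
#115: 24→28, due 26, lateness 2
#122: 28→45, due 17, lateness 28
#129: 45→52, due 48, lateness 4
#136: 52→67, due 41, lateness 26
Maximum = 28.
LPT (decreasing processing time): #122 #136 #108 #101 #129 #115.
#122: 0→17, due 17, lateness 0
#136: 17→32, due 41, lateness -9
#108: 32→46, due 33, lateness 13
#101: 46→56, due 25, lateness 31
#129: 56→63, due 48, lateness 15
#115: 63→67, due 26, lateness 41
Maximum = 41.
EDD (increasing due date): #122 #101 #115 #108 #136 #129.
#122: 0→17, due 17, lateness 0
#101: 17→27, due 25, lateness 2
#115: 27→31, due 26, lateness 5
#108: 31→45, due 33, lateness 12
#136: 45→60, due 41, lateness 19
#129: 60→67, due 48, lateness 19
Maximum = 19.
SPT (increasing processing time): #115 #129 #101 #108 #136 #122.
#115: 0→4, due 26, lateness -22
#129: 4→11, due 48, lateness -37
#101: 11→21, due 25, lateness -4
#108: 21→35, due 33, lateness 2
#136: 35→50, due 41, lateness 9
#122: 50→67, due 17, lateness 50
Maximum = 50.
FIFO 28, LPT 41, EDD 19, SPT 50 → minimum 19.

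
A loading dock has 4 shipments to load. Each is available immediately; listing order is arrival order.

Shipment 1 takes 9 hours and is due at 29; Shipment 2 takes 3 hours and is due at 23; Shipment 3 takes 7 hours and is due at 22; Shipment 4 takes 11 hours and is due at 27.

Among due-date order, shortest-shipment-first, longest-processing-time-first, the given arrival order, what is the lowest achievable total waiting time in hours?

32

EDD (increasing due date): Shipment 3 Shipment 2 Shipment 4 Shipment 1.
Shipment 3: waits 0, runs 0→7
Shipment 2: waits 7, runs 7→10
Shipment 4: waits 10, runs 10→21
Shipment 1: waits 21, runs 21→30
Sum = 0+7+10+21 = 38.
SPT (increasing processing time): Shipment 2 Shipment 3 Shipment 1 Shipment 4.
Shipment 2: waits 0, runs 0→3
Shipment 3: waits 3, runs 3→10
Shipment 1: waits 10, runs 10→19
Shipment 4: waits 19, runs 19→30
Sum = 0+3+10+19 = 32.
LPT (decreasing processing time): Shipment 4 Shipment 1 Shipment 3 Shipment 2.
Shipment 4: waits 0, runs 0→11
Shipment 1: waits 11, runs 11→20
Shipment 3: waits 20, runs 20→27
Shipment 2: waits 27, runs 27→30
Sum = 0+11+20+27 = 58.
FIFO (arrival order): Shipment 1 Shipment 2 Shipment 3 Shipment 4.
Shipment 1: waits 0, runs 0→9
Shipment 2: waits 9, runs 9→12
Shipment 3: waits 12, runs 12→19
Shipment 4: waits 19, runs 19→30
Sum = 0+9+12+19 = 40.
EDD 38, SPT 32, LPT 58, FIFO 40 → minimum 32.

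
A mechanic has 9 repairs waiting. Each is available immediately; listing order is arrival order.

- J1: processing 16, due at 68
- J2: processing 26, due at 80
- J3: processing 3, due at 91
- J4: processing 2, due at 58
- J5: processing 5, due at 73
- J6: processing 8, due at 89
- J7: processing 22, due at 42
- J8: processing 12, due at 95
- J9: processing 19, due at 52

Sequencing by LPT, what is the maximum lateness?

LPT (decreasing processing time): J2 J7 J9 J1 J8 J6 J5 J3 J4.
J2: 0→26, due 80, lateness -54
J7: 26→48, due 42, lateness 6
J9: 48→67, due 52, lateness 15
J1: 67→83, due 68, lateness 15
J8: 83→95, due 95, lateness 0
J6: 95→103, due 89, lateness 14
J5: 103→108, due 73, lateness 35
J3: 108→111, due 91, lateness 20
J4: 111→113, due 58, lateness 55
Maximum = 55.

55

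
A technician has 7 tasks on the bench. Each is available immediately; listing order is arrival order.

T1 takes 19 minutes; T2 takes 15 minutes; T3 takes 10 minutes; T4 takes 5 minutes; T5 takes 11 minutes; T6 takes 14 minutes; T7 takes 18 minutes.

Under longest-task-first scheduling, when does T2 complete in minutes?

LPT (decreasing processing time): T1 T7 T2 T6 T5 T3 T4.
T1: 0→19
T7: 19→37
T2: 37→52

52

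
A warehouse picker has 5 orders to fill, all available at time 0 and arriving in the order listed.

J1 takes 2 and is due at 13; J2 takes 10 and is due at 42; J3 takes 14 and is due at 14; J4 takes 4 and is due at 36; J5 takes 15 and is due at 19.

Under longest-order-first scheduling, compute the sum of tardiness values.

LPT (decreasing processing time): J5 J3 J2 J4 J1.
J5: 0→15, due 19, tardiness 0
J3: 15→29, due 14, tardiness 15
J2: 29→39, due 42, tardiness 0
J4: 39→43, due 36, tardiness 7
J1: 43→45, due 13, tardiness 32
Sum = 0+15+0+7+32 = 54.

54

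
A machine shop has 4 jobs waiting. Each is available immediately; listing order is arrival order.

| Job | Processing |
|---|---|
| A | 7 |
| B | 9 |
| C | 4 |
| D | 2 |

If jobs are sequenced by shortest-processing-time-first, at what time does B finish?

22

SPT (increasing processing time): D C A B.
D: 0→2
C: 2→6
A: 6→13
B: 13→22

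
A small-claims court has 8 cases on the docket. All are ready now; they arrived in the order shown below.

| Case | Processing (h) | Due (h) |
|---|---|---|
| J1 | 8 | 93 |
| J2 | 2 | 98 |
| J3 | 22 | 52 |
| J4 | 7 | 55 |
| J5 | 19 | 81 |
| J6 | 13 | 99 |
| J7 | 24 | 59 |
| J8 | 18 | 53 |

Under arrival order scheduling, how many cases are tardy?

FIFO (arrival order): J1 J2 J3 J4 J5 J6 J7 J8.
J1: 0→8, due 93, tardiness 0
J2: 8→10, due 98, tardiness 0
J3: 10→32, due 52, tardiness 0
J4: 32→39, due 55, tardiness 0
J5: 39→58, due 81, tardiness 0
J6: 58→71, due 99, tardiness 0
J7: 71→95, due 59, tardiness 36
J8: 95→113, due 53, tardiness 60
Late cases: 2.

2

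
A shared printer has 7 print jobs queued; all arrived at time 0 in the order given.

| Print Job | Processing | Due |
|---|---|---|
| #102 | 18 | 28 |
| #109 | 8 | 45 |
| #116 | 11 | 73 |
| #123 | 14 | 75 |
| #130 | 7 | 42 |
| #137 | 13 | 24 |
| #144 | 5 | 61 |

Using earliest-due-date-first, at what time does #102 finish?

31

EDD (increasing due date): #137 #102 #130 #109 #144 #116 #123.
#137: 0→13
#102: 13→31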